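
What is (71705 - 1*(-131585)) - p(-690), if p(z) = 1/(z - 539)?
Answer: 249843411/1229 ≈ 2.0329e+5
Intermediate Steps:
p(z) = 1/(-539 + z)
(71705 - 1*(-131585)) - p(-690) = (71705 - 1*(-131585)) - 1/(-539 - 690) = (71705 + 131585) - 1/(-1229) = 203290 - 1*(-1/1229) = 203290 + 1/1229 = 249843411/1229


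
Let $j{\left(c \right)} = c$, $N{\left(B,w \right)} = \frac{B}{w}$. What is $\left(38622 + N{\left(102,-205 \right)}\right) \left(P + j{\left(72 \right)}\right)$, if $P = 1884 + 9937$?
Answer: $\frac{94161733344}{205} \approx 4.5933 \cdot 10^{8}$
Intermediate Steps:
$P = 11821$
$\left(38622 + N{\left(102,-205 \right)}\right) \left(P + j{\left(72 \right)}\right) = \left(38622 + \frac{102}{-205}\right) \left(11821 + 72\right) = \left(38622 + 102 \left(- \frac{1}{205}\right)\right) 11893 = \left(38622 - \frac{102}{205}\right) 11893 = \frac{7917408}{205} \cdot 11893 = \frac{94161733344}{205}$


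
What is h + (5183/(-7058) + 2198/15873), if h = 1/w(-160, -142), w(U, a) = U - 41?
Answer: -1503338101/2502039826 ≈ -0.60085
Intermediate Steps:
w(U, a) = -41 + U
h = -1/201 (h = 1/(-41 - 160) = 1/(-201) = -1/201 ≈ -0.0049751)
h + (5183/(-7058) + 2198/15873) = -1/201 + (5183/(-7058) + 2198/15873) = -1/201 + (5183*(-1/7058) + 2198*(1/15873)) = -1/201 + (-5183/7058 + 2198/15873) = -1/201 - 66756275/112031634 = -1503338101/2502039826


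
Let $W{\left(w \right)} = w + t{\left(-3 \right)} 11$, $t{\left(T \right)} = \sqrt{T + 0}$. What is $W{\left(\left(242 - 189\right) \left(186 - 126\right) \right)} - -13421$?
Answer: $16601 + 11 i \sqrt{3} \approx 16601.0 + 19.053 i$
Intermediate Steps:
$t{\left(T \right)} = \sqrt{T}$
$W{\left(w \right)} = w + 11 i \sqrt{3}$ ($W{\left(w \right)} = w + \sqrt{-3} \cdot 11 = w + i \sqrt{3} \cdot 11 = w + 11 i \sqrt{3}$)
$W{\left(\left(242 - 189\right) \left(186 - 126\right) \right)} - -13421 = \left(\left(242 - 189\right) \left(186 - 126\right) + 11 i \sqrt{3}\right) - -13421 = \left(53 \cdot 60 + 11 i \sqrt{3}\right) + 13421 = \left(3180 + 11 i \sqrt{3}\right) + 13421 = 16601 + 11 i \sqrt{3}$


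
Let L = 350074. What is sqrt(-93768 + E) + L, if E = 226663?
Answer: 350074 + sqrt(132895) ≈ 3.5044e+5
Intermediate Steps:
sqrt(-93768 + E) + L = sqrt(-93768 + 226663) + 350074 = sqrt(132895) + 350074 = 350074 + sqrt(132895)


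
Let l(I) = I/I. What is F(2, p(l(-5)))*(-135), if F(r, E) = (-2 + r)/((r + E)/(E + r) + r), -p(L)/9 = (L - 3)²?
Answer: 0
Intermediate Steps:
l(I) = 1
p(L) = -9*(-3 + L)² (p(L) = -9*(L - 3)² = -9*(-3 + L)²)
F(r, E) = (-2 + r)/(1 + r) (F(r, E) = (-2 + r)/((E + r)/(E + r) + r) = (-2 + r)/(1 + r))
F(2, p(l(-5)))*(-135) = ((-2 + 2)/(1 + 2))*(-135) = (0/3)*(-135) = ((⅓)*0)*(-135) = 0*(-135) = 0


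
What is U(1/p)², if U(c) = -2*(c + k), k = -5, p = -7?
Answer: 5184/49 ≈ 105.80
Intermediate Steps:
U(c) = 10 - 2*c (U(c) = -2*(c - 5) = -2*(-5 + c) = 10 - 2*c)
U(1/p)² = (10 - 2/(-7))² = (10 - 2*(-⅐))² = (10 + 2/7)² = (72/7)² = 5184/49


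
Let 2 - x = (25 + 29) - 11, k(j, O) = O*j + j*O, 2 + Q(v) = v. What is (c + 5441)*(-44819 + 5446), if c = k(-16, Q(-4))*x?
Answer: 95715763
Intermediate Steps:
Q(v) = -2 + v
k(j, O) = 2*O*j (k(j, O) = O*j + O*j = 2*O*j)
x = -41 (x = 2 - ((25 + 29) - 11) = 2 - (54 - 11) = 2 - 1*43 = 2 - 43 = -41)
c = -7872 (c = (2*(-2 - 4)*(-16))*(-41) = (2*(-6)*(-16))*(-41) = 192*(-41) = -7872)
(c + 5441)*(-44819 + 5446) = (-7872 + 5441)*(-44819 + 5446) = -2431*(-39373) = 95715763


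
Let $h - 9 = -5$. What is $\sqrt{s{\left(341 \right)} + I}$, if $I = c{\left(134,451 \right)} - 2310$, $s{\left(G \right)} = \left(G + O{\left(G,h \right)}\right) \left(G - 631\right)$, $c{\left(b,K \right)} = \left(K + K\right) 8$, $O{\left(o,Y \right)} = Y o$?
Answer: $2 i \sqrt{122386} \approx 699.67 i$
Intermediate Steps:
$h = 4$ ($h = 9 - 5 = 4$)
$c{\left(b,K \right)} = 16 K$ ($c{\left(b,K \right)} = 2 K 8 = 16 K$)
$s{\left(G \right)} = 5 G \left(-631 + G\right)$ ($s{\left(G \right)} = \left(G + 4 G\right) \left(G - 631\right) = 5 G \left(-631 + G\right)$)
$I = 4906$ ($I = 16 \cdot 451 - 2310 = 7216 - 2310 = 4906$)
$\sqrt{s{\left(341 \right)} + I} = \sqrt{5 \cdot 341 \left(-631 + 341\right) + 4906} = \sqrt{5 \cdot 341 \left(-290\right) + 4906} = \sqrt{-494450 + 4906} = \sqrt{-489544} = 2 i \sqrt{122386}$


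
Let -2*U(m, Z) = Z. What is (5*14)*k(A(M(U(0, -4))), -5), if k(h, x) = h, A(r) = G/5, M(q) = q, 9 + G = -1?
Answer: -140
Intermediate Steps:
G = -10 (G = -9 - 1 = -10)
U(m, Z) = -Z/2
A(r) = -2 (A(r) = -10/5 = -10*⅕ = -2)
(5*14)*k(A(M(U(0, -4))), -5) = (5*14)*(-2) = 70*(-2) = -140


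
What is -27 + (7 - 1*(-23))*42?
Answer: 1233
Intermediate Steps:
-27 + (7 - 1*(-23))*42 = -27 + (7 + 23)*42 = -27 + 30*42 = -27 + 1260 = 1233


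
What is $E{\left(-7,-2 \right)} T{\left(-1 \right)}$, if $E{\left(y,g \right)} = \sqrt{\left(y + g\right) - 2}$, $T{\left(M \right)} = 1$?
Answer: $i \sqrt{11} \approx 3.3166 i$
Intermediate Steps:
$E{\left(y,g \right)} = \sqrt{-2 + g + y}$ ($E{\left(y,g \right)} = \sqrt{\left(g + y\right) - 2} = \sqrt{-2 + g + y}$)
$E{\left(-7,-2 \right)} T{\left(-1 \right)} = \sqrt{-2 - 2 - 7} \cdot 1 = \sqrt{-11} \cdot 1 = i \sqrt{11} \cdot 1 = i \sqrt{11}$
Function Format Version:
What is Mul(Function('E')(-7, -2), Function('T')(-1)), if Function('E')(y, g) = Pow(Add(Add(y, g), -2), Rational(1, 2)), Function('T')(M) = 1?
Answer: Mul(I, Pow(11, Rational(1, 2))) ≈ Mul(3.3166, I)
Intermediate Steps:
Function('E')(y, g) = Pow(Add(-2, g, y), Rational(1, 2)) (Function('E')(y, g) = Pow(Add(Add(g, y), -2), Rational(1, 2)) = Pow(Add(-2, g, y), Rational(1, 2)))
Mul(Function('E')(-7, -2), Function('T')(-1)) = Mul(Pow(Add(-2, -2, -7), Rational(1, 2)), 1) = Mul(Pow(-11, Rational(1, 2)), 1) = Mul(Mul(I, Pow(11, Rational(1, 2))), 1) = Mul(I, Pow(11, Rational(1, 2)))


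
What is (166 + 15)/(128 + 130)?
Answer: 181/258 ≈ 0.70155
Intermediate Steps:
(166 + 15)/(128 + 130) = 181/258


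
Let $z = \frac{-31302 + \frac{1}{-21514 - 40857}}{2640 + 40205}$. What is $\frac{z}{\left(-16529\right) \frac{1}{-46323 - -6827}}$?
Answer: $- \frac{77109503850328}{44170206946855} \approx -1.7457$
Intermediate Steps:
$z = - \frac{1952337043}{2672285495}$ ($z = \frac{-31302 + \frac{1}{-62371}}{42845} = \left(-31302 - \frac{1}{62371}\right) \frac{1}{42845} = \left(- \frac{1952337043}{62371}\right) \frac{1}{42845} = - \frac{1952337043}{2672285495} \approx -0.73059$)
$\frac{z}{\left(-16529\right) \frac{1}{-46323 - -6827}} = - \frac{1952337043}{2672285495 \left(- \frac{16529}{-46323 - -6827}\right)} = - \frac{1952337043}{2672285495 \left(- \frac{16529}{-46323 + 6827}\right)} = - \frac{1952337043}{2672285495 \left(- \frac{16529}{-39496}\right)} = - \frac{1952337043}{2672285495 \left(\left(-16529\right) \left(- \frac{1}{39496}\right)\right)} = - \frac{1952337043}{2672285495 \cdot \frac{16529}{39496}} = \left(- \frac{1952337043}{2672285495}\right) \frac{39496}{16529} = - \frac{77109503850328}{44170206946855}$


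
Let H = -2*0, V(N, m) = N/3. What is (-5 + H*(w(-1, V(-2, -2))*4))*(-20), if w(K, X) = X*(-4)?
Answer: 100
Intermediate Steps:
V(N, m) = N/3 (V(N, m) = N*(⅓) = N/3)
H = 0
w(K, X) = -4*X
(-5 + H*(w(-1, V(-2, -2))*4))*(-20) = (-5 + 0*(-4*(-2)/3*4))*(-20) = (-5 + 0*(-4*(-⅔)*4))*(-20) = (-5 + 0*((8/3)*4))*(-20) = (-5 + 0*(32/3))*(-20) = (-5 + 0)*(-20) = -5*(-20) = 100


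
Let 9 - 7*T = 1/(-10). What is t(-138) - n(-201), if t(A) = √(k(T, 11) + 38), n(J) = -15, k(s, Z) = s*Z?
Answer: 15 + √5230/10 ≈ 22.232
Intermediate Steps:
T = 13/10 (T = 9/7 - ⅐/(-10) = 9/7 - ⅐*(-⅒) = 9/7 + 1/70 = 13/10 ≈ 1.3000)
k(s, Z) = Z*s
t(A) = √5230/10 (t(A) = √(11*(13/10) + 38) = √(143/10 + 38) = √(523/10) = √5230/10)
t(-138) - n(-201) = √5230/10 - 1*(-15) = √5230/10 + 15 = 15 + √5230/10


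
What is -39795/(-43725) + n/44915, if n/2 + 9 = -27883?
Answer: -8690173/26185445 ≈ -0.33187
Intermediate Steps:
n = -55784 (n = -18 + 2*(-27883) = -18 - 55766 = -55784)
-39795/(-43725) + n/44915 = -39795/(-43725) - 55784/44915 = -39795*(-1/43725) - 55784*1/44915 = 2653/2915 - 55784/44915 = -8690173/26185445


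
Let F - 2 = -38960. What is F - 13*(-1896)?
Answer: -14310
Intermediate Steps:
F = -38958 (F = 2 - 38960 = -38958)
F - 13*(-1896) = -38958 - 13*(-1896) = -38958 + 24648 = -14310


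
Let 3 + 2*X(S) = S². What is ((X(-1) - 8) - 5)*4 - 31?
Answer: -87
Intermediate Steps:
X(S) = -3/2 + S²/2
((X(-1) - 8) - 5)*4 - 31 = (((-3/2 + (½)*(-1)²) - 8) - 5)*4 - 31 = (((-3/2 + (½)*1) - 8) - 5)*4 - 31 = (((-3/2 + ½) - 8) - 5)*4 - 31 = ((-1 - 8) - 5)*4 - 31 = (-9 - 5)*4 - 31 = -14*4 - 31 = -56 - 31 = -87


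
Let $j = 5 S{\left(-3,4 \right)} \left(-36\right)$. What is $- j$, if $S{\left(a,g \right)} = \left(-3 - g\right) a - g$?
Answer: $3060$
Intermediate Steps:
$S{\left(a,g \right)} = - g + a \left(-3 - g\right)$ ($S{\left(a,g \right)} = a \left(-3 - g\right) - g = - g + a \left(-3 - g\right)$)
$j = -3060$ ($j = 5 \left(\left(-1\right) 4 - -9 - \left(-3\right) 4\right) \left(-36\right) = 5 \left(-4 + 9 + 12\right) \left(-36\right) = 5 \cdot 17 \left(-36\right) = 85 \left(-36\right) = -3060$)
$- j = \left(-1\right) \left(-3060\right) = 3060$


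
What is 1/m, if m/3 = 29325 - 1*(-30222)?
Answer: 1/178641 ≈ 5.5978e-6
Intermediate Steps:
m = 178641 (m = 3*(29325 - 1*(-30222)) = 3*(29325 + 30222) = 3*59547 = 178641)
1/m = 1/178641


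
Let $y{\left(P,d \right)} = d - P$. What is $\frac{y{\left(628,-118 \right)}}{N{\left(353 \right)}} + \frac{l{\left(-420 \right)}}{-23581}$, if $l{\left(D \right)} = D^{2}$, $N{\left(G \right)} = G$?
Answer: $- \frac{79860626}{8324093} \approx -9.5939$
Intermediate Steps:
$\frac{y{\left(628,-118 \right)}}{N{\left(353 \right)}} + \frac{l{\left(-420 \right)}}{-23581} = \frac{-118 - 628}{353} + \frac{\left(-420\right)^{2}}{-23581} = \left(-118 - 628\right) \frac{1}{353} + 176400 \left(- \frac{1}{23581}\right) = \left(-746\right) \frac{1}{353} - \frac{176400}{23581} = - \frac{746}{353} - \frac{176400}{23581} = - \frac{79860626}{8324093}$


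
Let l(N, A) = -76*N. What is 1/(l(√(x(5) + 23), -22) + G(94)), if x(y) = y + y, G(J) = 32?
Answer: -2/11849 - 19*√33/47396 ≈ -0.0024717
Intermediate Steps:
x(y) = 2*y
1/(l(√(x(5) + 23), -22) + G(94)) = 1/(-76*√(2*5 + 23) + 32) = 1/(-76*√(10 + 23) + 32) = 1/(-76*√33 + 32) = 1/(32 - 76*√33)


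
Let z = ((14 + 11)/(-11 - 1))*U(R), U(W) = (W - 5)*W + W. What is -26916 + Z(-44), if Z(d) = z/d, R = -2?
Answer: -1184279/44 ≈ -26915.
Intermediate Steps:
U(W) = W + W*(-5 + W) (U(W) = (-5 + W)*W + W = W*(-5 + W) + W = W + W*(-5 + W))
z = -25 (z = ((14 + 11)/(-11 - 1))*(-2*(-4 - 2)) = (25/(-12))*(-2*(-6)) = (25*(-1/12))*12 = -25/12*12 = -25)
Z(d) = -25/d
-26916 + Z(-44) = -26916 - 25/(-44) = -26916 - 25*(-1/44) = -26916 + 25/44 = -1184279/44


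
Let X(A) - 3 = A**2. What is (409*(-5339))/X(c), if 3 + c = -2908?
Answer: -114929/445996 ≈ -0.25769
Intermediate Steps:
c = -2911 (c = -3 - 2908 = -2911)
X(A) = 3 + A**2
(409*(-5339))/X(c) = (409*(-5339))/(3 + (-2911)**2) = -2183651/(3 + 8473921) = -2183651/8473924 = -2183651*1/8473924 = -114929/445996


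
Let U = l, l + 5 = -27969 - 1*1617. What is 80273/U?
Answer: -80273/29591 ≈ -2.7127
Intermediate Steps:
l = -29591 (l = -5 + (-27969 - 1*1617) = -5 + (-27969 - 1617) = -5 - 29586 = -29591)
U = -29591
80273/U = 80273/(-29591) = 80273*(-1/29591) = -80273/29591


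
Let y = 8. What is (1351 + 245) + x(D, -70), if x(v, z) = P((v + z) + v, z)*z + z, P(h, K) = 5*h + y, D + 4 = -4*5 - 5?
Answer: 45766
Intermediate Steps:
D = -29 (D = -4 + (-4*5 - 5) = -4 + (-20 - 5) = -4 - 25 = -29)
P(h, K) = 8 + 5*h (P(h, K) = 5*h + 8 = 8 + 5*h)
x(v, z) = z + z*(8 + 5*z + 10*v) (x(v, z) = (8 + 5*((v + z) + v))*z + z = (8 + 5*(z + 2*v))*z + z = (8 + (5*z + 10*v))*z + z = (8 + 5*z + 10*v)*z + z = z*(8 + 5*z + 10*v) + z = z + z*(8 + 5*z + 10*v))
(1351 + 245) + x(D, -70) = (1351 + 245) - 70*(9 + 5*(-70) + 10*(-29)) = 1596 - 70*(9 - 350 - 290) = 1596 - 70*(-631) = 1596 + 44170 = 45766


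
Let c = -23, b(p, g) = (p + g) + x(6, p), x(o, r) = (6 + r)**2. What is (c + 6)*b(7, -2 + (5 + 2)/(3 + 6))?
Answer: -26741/9 ≈ -2971.2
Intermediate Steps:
b(p, g) = g + p + (6 + p)**2 (b(p, g) = (p + g) + (6 + p)**2 = (g + p) + (6 + p)**2 = g + p + (6 + p)**2)
(c + 6)*b(7, -2 + (5 + 2)/(3 + 6)) = (-23 + 6)*((-2 + (5 + 2)/(3 + 6)) + 7 + (6 + 7)**2) = -17*((-2 + 7/9) + 7 + 13**2) = -17*((-2 + 7*(1/9)) + 7 + 169) = -17*((-2 + 7/9) + 7 + 169) = -17*(-11/9 + 7 + 169) = -17*1573/9 = -26741/9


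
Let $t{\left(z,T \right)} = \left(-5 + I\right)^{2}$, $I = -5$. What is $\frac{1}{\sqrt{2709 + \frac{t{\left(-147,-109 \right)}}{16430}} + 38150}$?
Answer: $\frac{62680450}{2391254716603} - \frac{\sqrt{7312823771}}{2391254716603} \approx 2.6177 \cdot 10^{-5}$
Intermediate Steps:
$t{\left(z,T \right)} = 100$ ($t{\left(z,T \right)} = \left(-5 - 5\right)^{2} = \left(-10\right)^{2} = 100$)
$\frac{1}{\sqrt{2709 + \frac{t{\left(-147,-109 \right)}}{16430}} + 38150} = \frac{1}{\sqrt{2709 + \frac{100}{16430}} + 38150} = \frac{1}{\sqrt{2709 + 100 \cdot \frac{1}{16430}} + 38150} = \frac{1}{\sqrt{2709 + \frac{10}{1643}} + 38150} = \frac{1}{\sqrt{\frac{4450897}{1643}} + 38150} = \frac{1}{\frac{\sqrt{7312823771}}{1643} + 38150} = \frac{1}{38150 + \frac{\sqrt{7312823771}}{1643}}$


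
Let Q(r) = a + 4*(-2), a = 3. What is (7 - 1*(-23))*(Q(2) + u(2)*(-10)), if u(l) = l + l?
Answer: -1350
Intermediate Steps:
Q(r) = -5 (Q(r) = 3 + 4*(-2) = 3 - 8 = -5)
u(l) = 2*l
(7 - 1*(-23))*(Q(2) + u(2)*(-10)) = (7 - 1*(-23))*(-5 + (2*2)*(-10)) = (7 + 23)*(-5 + 4*(-10)) = 30*(-5 - 40) = 30*(-45) = -1350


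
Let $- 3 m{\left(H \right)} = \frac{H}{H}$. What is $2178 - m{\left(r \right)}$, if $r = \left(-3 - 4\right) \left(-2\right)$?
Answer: $\frac{6535}{3} \approx 2178.3$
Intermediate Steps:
$r = 14$ ($r = \left(-7\right) \left(-2\right) = 14$)
$m{\left(H \right)} = - \frac{1}{3}$ ($m{\left(H \right)} = - \frac{H \frac{1}{H}}{3} = \left(- \frac{1}{3}\right) 1 = - \frac{1}{3}$)
$2178 - m{\left(r \right)} = 2178 - - \frac{1}{3} = 2178 + \frac{1}{3} = \frac{6535}{3}$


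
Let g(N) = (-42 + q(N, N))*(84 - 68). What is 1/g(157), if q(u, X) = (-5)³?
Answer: -1/2672 ≈ -0.00037425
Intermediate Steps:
q(u, X) = -125
g(N) = -2672 (g(N) = (-42 - 125)*(84 - 68) = -167*16 = -2672)
1/g(157) = 1/(-2672) = -1/2672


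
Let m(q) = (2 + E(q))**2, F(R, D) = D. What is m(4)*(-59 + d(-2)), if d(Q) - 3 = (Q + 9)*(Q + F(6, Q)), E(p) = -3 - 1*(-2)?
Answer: -84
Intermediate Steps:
E(p) = -1 (E(p) = -3 + 2 = -1)
m(q) = 1 (m(q) = (2 - 1)**2 = 1**2 = 1)
d(Q) = 3 + 2*Q*(9 + Q) (d(Q) = 3 + (Q + 9)*(Q + Q) = 3 + (9 + Q)*(2*Q) = 3 + 2*Q*(9 + Q))
m(4)*(-59 + d(-2)) = 1*(-59 + (3 + 2*(-2)**2 + 18*(-2))) = 1*(-59 + (3 + 2*4 - 36)) = 1*(-59 + (3 + 8 - 36)) = 1*(-59 - 25) = 1*(-84) = -84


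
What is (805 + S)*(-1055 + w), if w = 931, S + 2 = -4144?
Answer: 414284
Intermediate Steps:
S = -4146 (S = -2 - 4144 = -4146)
(805 + S)*(-1055 + w) = (805 - 4146)*(-1055 + 931) = -3341*(-124) = 414284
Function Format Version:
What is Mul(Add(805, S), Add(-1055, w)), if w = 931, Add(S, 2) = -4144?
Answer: 414284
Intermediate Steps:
S = -4146 (S = Add(-2, -4144) = -4146)
Mul(Add(805, S), Add(-1055, w)) = Mul(Add(805, -4146), Add(-1055, 931)) = Mul(-3341, -124) = 414284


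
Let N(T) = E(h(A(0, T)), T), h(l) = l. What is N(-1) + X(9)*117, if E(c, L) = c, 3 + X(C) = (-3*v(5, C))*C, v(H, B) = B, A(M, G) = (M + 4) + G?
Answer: -28779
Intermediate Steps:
A(M, G) = 4 + G + M (A(M, G) = (4 + M) + G = 4 + G + M)
X(C) = -3 - 3*C² (X(C) = -3 + (-3*C)*C = -3 - 3*C²)
N(T) = 4 + T (N(T) = 4 + T + 0 = 4 + T)
N(-1) + X(9)*117 = (4 - 1) + (-3 - 3*9²)*117 = 3 + (-3 - 3*81)*117 = 3 + (-3 - 243)*117 = 3 - 246*117 = 3 - 28782 = -28779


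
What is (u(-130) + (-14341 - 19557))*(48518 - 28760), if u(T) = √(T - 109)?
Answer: -669756684 + 19758*I*√239 ≈ -6.6976e+8 + 3.0545e+5*I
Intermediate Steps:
u(T) = √(-109 + T)
(u(-130) + (-14341 - 19557))*(48518 - 28760) = (√(-109 - 130) + (-14341 - 19557))*(48518 - 28760) = (√(-239) - 33898)*19758 = (I*√239 - 33898)*19758 = (-33898 + I*√239)*19758 = -669756684 + 19758*I*√239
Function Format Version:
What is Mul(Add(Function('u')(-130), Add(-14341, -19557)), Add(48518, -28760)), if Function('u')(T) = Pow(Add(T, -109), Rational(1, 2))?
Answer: Add(-669756684, Mul(19758, I, Pow(239, Rational(1, 2)))) ≈ Add(-6.6976e+8, Mul(3.0545e+5, I))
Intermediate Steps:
Function('u')(T) = Pow(Add(-109, T), Rational(1, 2))
Mul(Add(Function('u')(-130), Add(-14341, -19557)), Add(48518, -28760)) = Mul(Add(Pow(Add(-109, -130), Rational(1, 2)), Add(-14341, -19557)), Add(48518, -28760)) = Mul(Add(Pow(-239, Rational(1, 2)), -33898), 19758) = Mul(Add(Mul(I, Pow(239, Rational(1, 2))), -33898), 19758) = Mul(Add(-33898, Mul(I, Pow(239, Rational(1, 2)))), 19758) = Add(-669756684, Mul(19758, I, Pow(239, Rational(1, 2))))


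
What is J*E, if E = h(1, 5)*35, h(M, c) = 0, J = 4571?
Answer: 0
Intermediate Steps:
E = 0 (E = 0*35 = 0)
J*E = 4571*0 = 0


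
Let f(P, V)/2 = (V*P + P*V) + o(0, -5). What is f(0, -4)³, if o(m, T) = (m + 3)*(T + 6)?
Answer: 216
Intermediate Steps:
o(m, T) = (3 + m)*(6 + T)
f(P, V) = 6 + 4*P*V (f(P, V) = 2*((V*P + P*V) + (18 + 3*(-5) + 6*0 - 5*0)) = 2*((P*V + P*V) + (18 - 15 + 0 + 0)) = 2*(2*P*V + 3) = 2*(3 + 2*P*V) = 6 + 4*P*V)
f(0, -4)³ = (6 + 4*0*(-4))³ = (6 + 0)³ = 6³ = 216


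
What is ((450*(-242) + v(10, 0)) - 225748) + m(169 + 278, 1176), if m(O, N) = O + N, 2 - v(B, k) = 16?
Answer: -333039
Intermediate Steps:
v(B, k) = -14 (v(B, k) = 2 - 1*16 = 2 - 16 = -14)
m(O, N) = N + O
((450*(-242) + v(10, 0)) - 225748) + m(169 + 278, 1176) = ((450*(-242) - 14) - 225748) + (1176 + (169 + 278)) = ((-108900 - 14) - 225748) + (1176 + 447) = (-108914 - 225748) + 1623 = -334662 + 1623 = -333039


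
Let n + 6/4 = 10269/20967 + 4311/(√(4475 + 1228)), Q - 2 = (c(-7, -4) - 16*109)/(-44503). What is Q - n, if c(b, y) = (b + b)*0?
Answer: 1896930363/622062934 - 1437*√5703/1901 ≈ -54.036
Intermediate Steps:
c(b, y) = 0 (c(b, y) = (2*b)*0 = 0)
Q = 90750/44503 (Q = 2 + (0 - 16*109)/(-44503) = 2 + (0 - 1744)*(-1/44503) = 2 - 1744*(-1/44503) = 2 + 1744/44503 = 90750/44503 ≈ 2.0392)
n = -14121/13978 + 1437*√5703/1901 (n = -3/2 + (10269/20967 + 4311/(√(4475 + 1228))) = -3/2 + (10269*(1/20967) + 4311/(√5703)) = -3/2 + (3423/6989 + 4311*(√5703/5703)) = -3/2 + (3423/6989 + 1437*√5703/1901) = -14121/13978 + 1437*√5703/1901 ≈ 56.075)
Q - n = 90750/44503 - (-14121/13978 + 1437*√5703/1901) = 90750/44503 + (14121/13978 - 1437*√5703/1901) = 1896930363/622062934 - 1437*√5703/1901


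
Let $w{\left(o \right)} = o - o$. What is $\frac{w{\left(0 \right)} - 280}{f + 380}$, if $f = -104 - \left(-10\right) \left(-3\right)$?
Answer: $- \frac{140}{123} \approx -1.1382$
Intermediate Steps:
$w{\left(o \right)} = 0$
$f = -134$ ($f = -104 - 30 = -134$)
$\frac{w{\left(0 \right)} - 280}{f + 380} = \frac{0 - 280}{-134 + 380} = - \frac{280}{246} = \left(-280\right) \frac{1}{246} = - \frac{140}{123}$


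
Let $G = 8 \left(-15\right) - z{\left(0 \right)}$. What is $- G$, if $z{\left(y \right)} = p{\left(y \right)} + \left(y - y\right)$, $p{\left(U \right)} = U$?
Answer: $120$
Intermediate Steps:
$z{\left(y \right)} = y$ ($z{\left(y \right)} = y + \left(y - y\right) = y + 0 = y$)
$G = -120$ ($G = 8 \left(-15\right) - 0 = -120 + 0 = -120$)
$- G = \left(-1\right) \left(-120\right) = 120$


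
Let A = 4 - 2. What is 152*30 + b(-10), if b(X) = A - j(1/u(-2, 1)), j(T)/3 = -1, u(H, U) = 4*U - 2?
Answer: 4565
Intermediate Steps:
u(H, U) = -2 + 4*U
A = 2
j(T) = -3 (j(T) = 3*(-1) = -3)
b(X) = 5 (b(X) = 2 - 1*(-3) = 2 + 3 = 5)
152*30 + b(-10) = 152*30 + 5 = 4560 + 5 = 4565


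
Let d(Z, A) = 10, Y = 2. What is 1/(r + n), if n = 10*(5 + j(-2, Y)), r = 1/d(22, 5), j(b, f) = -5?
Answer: 10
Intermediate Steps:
r = 1/10 ≈ 0.10000
n = 0 (n = 10*(5 - 5) = 10*0 = 0)
1/(r + n) = 1/(1/10 + 0) = 1/(1/10) = 10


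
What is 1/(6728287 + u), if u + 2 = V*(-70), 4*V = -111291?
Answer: 2/17351755 ≈ 1.1526e-7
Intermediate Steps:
V = -111291/4 (V = (¼)*(-111291) = -111291/4 ≈ -27823.)
u = 3895181/2 (u = -2 - 111291/4*(-70) = -2 + 3895185/2 = 3895181/2 ≈ 1.9476e+6)
1/(6728287 + u) = 1/(6728287 + 3895181/2) = 1/(17351755/2) = 2/17351755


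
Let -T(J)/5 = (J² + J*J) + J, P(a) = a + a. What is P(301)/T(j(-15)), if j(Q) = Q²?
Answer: -602/507375 ≈ -0.0011865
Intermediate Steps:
P(a) = 2*a
T(J) = -10*J² - 5*J (T(J) = -5*((J² + J*J) + J) = -5*((J² + J²) + J) = -5*(2*J² + J) = -5*(J + 2*J²) = -10*J² - 5*J)
P(301)/T(j(-15)) = (2*301)/((-5*(-15)²*(1 + 2*(-15)²))) = 602/((-5*225*(1 + 2*225))) = 602/((-5*225*(1 + 450))) = 602/((-5*225*451)) = 602/(-507375) = 602*(-1/507375) = -602/507375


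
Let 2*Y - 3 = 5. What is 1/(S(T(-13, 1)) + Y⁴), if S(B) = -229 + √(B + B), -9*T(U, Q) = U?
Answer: 243/6535 - 3*√26/6535 ≈ 0.034844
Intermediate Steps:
T(U, Q) = -U/9
Y = 4 (Y = 3/2 + (½)*5 = 3/2 + 5/2 = 4)
S(B) = -229 + √2*√B (S(B) = -229 + √(2*B) = -229 + √2*√B)
1/(S(T(-13, 1)) + Y⁴) = 1/((-229 + √2*√(-⅑*(-13))) + 4⁴) = 1/((-229 + √2*√(13/9)) + 256) = 1/((-229 + √2*(√13/3)) + 256) = 1/((-229 + √26/3) + 256) = 1/(27 + √26/3)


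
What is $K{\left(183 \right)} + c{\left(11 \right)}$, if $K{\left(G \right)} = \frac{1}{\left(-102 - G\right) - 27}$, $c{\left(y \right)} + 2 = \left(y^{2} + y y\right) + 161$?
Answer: $\frac{125111}{312} \approx 401.0$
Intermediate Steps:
$c{\left(y \right)} = 159 + 2 y^{2}$ ($c{\left(y \right)} = -2 + \left(\left(y^{2} + y y\right) + 161\right) = -2 + \left(\left(y^{2} + y^{2}\right) + 161\right) = -2 + \left(2 y^{2} + 161\right) = -2 + \left(161 + 2 y^{2}\right) = 159 + 2 y^{2}$)
$K{\left(G \right)} = \frac{1}{-129 - G}$
$K{\left(183 \right)} + c{\left(11 \right)} = - \frac{1}{129 + 183} + \left(159 + 2 \cdot 11^{2}\right) = - \frac{1}{312} + \left(159 + 2 \cdot 121\right) = \left(-1\right) \frac{1}{312} + \left(159 + 242\right) = - \frac{1}{312} + 401 = \frac{125111}{312}$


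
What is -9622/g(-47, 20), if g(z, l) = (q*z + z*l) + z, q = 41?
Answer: 4811/1457 ≈ 3.3020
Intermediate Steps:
g(z, l) = 42*z + l*z (g(z, l) = (41*z + z*l) + z = (41*z + l*z) + z = 42*z + l*z)
-9622/g(-47, 20) = -9622*(-1/(47*(42 + 20))) = -9622/((-47*62)) = -9622/(-2914) = -9622*(-1/2914) = 4811/1457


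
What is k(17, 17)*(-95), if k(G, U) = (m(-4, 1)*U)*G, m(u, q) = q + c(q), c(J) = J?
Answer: -54910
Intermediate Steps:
m(u, q) = 2*q (m(u, q) = q + q = 2*q)
k(G, U) = 2*G*U (k(G, U) = ((2*1)*U)*G = (2*U)*G = 2*G*U)
k(17, 17)*(-95) = (2*17*17)*(-95) = 578*(-95) = -54910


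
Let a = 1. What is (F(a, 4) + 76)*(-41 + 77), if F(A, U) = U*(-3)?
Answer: 2304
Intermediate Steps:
F(A, U) = -3*U
(F(a, 4) + 76)*(-41 + 77) = (-3*4 + 76)*(-41 + 77) = (-12 + 76)*36 = 64*36 = 2304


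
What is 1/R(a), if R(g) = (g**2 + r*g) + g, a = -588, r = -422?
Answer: 1/593292 ≈ 1.6855e-6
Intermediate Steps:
R(g) = g**2 - 421*g (R(g) = (g**2 - 422*g) + g = g**2 - 421*g)
1/R(a) = 1/(-588*(-421 - 588)) = 1/(-588*(-1009)) = 1/593292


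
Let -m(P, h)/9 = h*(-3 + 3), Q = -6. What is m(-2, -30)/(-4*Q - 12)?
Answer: 0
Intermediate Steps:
m(P, h) = 0 (m(P, h) = -9*h*(-3 + 3) = -9*h*0 = -9*0 = 0)
m(-2, -30)/(-4*Q - 12) = 0/(-4*(-6) - 12) = 0/(24 - 12) = 0/12 = 0*(1/12) = 0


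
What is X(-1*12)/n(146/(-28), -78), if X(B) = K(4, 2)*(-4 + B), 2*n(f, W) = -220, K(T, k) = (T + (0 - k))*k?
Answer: 32/55 ≈ 0.58182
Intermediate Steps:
K(T, k) = k*(T - k) (K(T, k) = (T - k)*k = k*(T - k))
n(f, W) = -110 (n(f, W) = (½)*(-220) = -110)
X(B) = -16 + 4*B (X(B) = (2*(4 - 1*2))*(-4 + B) = (2*(4 - 2))*(-4 + B) = (2*2)*(-4 + B) = 4*(-4 + B) = -16 + 4*B)
X(-1*12)/n(146/(-28), -78) = (-16 + 4*(-1*12))/(-110) = (-16 + 4*(-12))*(-1/110) = (-16 - 48)*(-1/110) = -64*(-1/110) = 32/55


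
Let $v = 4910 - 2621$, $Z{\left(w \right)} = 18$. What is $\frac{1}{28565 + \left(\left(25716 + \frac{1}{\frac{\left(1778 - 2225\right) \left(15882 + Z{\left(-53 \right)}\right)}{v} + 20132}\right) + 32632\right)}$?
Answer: $\frac{12991616}{1129140322171} \approx 1.1506 \cdot 10^{-5}$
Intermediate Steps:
$v = 2289$ ($v = 4910 - 2621 = 2289$)
$\frac{1}{28565 + \left(\left(25716 + \frac{1}{\frac{\left(1778 - 2225\right) \left(15882 + Z{\left(-53 \right)}\right)}{v} + 20132}\right) + 32632\right)} = \frac{1}{28565 + \left(\left(25716 + \frac{1}{\frac{\left(1778 - 2225\right) \left(15882 + 18\right)}{2289} + 20132}\right) + 32632\right)} = \frac{1}{28565 + \left(\left(25716 + \frac{1}{\left(-447\right) 15900 \cdot \frac{1}{2289} + 20132}\right) + 32632\right)} = \frac{1}{28565 + \left(\left(25716 + \frac{1}{\left(-7107300\right) \frac{1}{2289} + 20132}\right) + 32632\right)} = \frac{1}{28565 + \left(\left(25716 + \frac{1}{- \frac{2369100}{763} + 20132}\right) + 32632\right)} = \frac{1}{28565 + \left(\left(25716 + \frac{1}{\frac{12991616}{763}}\right) + 32632\right)} = \frac{1}{28565 + \left(\left(25716 + \frac{763}{12991616}\right) + 32632\right)} = \frac{1}{28565 + \left(\frac{334092397819}{12991616} + 32632\right)} = \frac{1}{28565 + \frac{758034811131}{12991616}} = \frac{1}{\frac{1129140322171}{12991616}} = \frac{12991616}{1129140322171}$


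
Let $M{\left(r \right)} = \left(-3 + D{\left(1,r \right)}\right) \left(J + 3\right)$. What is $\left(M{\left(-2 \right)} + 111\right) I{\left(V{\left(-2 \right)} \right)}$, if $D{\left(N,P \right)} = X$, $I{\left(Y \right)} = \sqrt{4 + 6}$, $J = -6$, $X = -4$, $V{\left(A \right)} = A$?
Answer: $132 \sqrt{10} \approx 417.42$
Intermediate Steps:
$I{\left(Y \right)} = \sqrt{10}$
$D{\left(N,P \right)} = -4$
$M{\left(r \right)} = 21$ ($M{\left(r \right)} = \left(-3 - 4\right) \left(-6 + 3\right) = \left(-7\right) \left(-3\right) = 21$)
$\left(M{\left(-2 \right)} + 111\right) I{\left(V{\left(-2 \right)} \right)} = \left(21 + 111\right) \sqrt{10} = 132 \sqrt{10}$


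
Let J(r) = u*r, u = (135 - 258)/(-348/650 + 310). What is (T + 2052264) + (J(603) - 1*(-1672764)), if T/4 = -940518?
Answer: -3749842269/100576 ≈ -37284.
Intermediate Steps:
T = -3762072 (T = 4*(-940518) = -3762072)
u = -39975/100576 (u = -123/(-348*1/650 + 310) = -123/(-174/325 + 310) = -123/100576/325 = -123*325/100576 = -39975/100576 ≈ -0.39746)
J(r) = -39975*r/100576
(T + 2052264) + (J(603) - 1*(-1672764)) = (-3762072 + 2052264) + (-39975/100576*603 - 1*(-1672764)) = -1709808 + (-24104925/100576 + 1672764) = -1709808 + 168215807139/100576 = -3749842269/100576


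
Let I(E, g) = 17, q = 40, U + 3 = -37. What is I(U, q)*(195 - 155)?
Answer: 680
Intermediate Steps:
U = -40 (U = -3 - 37 = -40)
I(U, q)*(195 - 155) = 17*(195 - 155) = 17*40 = 680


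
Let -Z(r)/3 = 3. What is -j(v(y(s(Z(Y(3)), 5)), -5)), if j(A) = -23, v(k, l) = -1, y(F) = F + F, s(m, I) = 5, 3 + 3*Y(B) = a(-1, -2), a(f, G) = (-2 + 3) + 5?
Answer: 23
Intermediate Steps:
a(f, G) = 6 (a(f, G) = 1 + 5 = 6)
Y(B) = 1 (Y(B) = -1 + (⅓)*6 = -1 + 2 = 1)
Z(r) = -9 (Z(r) = -3*3 = -9)
y(F) = 2*F
-j(v(y(s(Z(Y(3)), 5)), -5)) = -1*(-23) = 23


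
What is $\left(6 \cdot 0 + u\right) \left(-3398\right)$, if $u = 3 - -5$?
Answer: $-27184$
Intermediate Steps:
$u = 8$ ($u = 3 + 5 = 8$)
$\left(6 \cdot 0 + u\right) \left(-3398\right) = \left(6 \cdot 0 + 8\right) \left(-3398\right) = \left(0 + 8\right) \left(-3398\right) = 8 \left(-3398\right) = -27184$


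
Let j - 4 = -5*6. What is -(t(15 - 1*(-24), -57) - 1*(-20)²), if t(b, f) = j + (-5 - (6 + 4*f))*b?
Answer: -8037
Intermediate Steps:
j = -26 (j = 4 - 5*6 = 4 - 30 = -26)
t(b, f) = -26 + b*(-11 - 4*f) (t(b, f) = -26 + (-5 - (6 + 4*f))*b = -26 + (-5 + (-6 - 4*f))*b = -26 + (-11 - 4*f)*b = -26 + b*(-11 - 4*f))
-(t(15 - 1*(-24), -57) - 1*(-20)²) = -((-26 - 11*(15 - 1*(-24)) - 4*(15 - 1*(-24))*(-57)) - 1*(-20)²) = -((-26 - 11*(15 + 24) - 4*(15 + 24)*(-57)) - 1*400) = -((-26 - 11*39 - 4*39*(-57)) - 400) = -((-26 - 429 + 8892) - 400) = -(8437 - 400) = -1*8037 = -8037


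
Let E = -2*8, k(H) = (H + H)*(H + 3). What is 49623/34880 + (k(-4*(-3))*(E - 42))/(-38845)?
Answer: 531179967/270982720 ≈ 1.9602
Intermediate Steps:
k(H) = 2*H*(3 + H) (k(H) = (2*H)*(3 + H) = 2*H*(3 + H))
E = -16
49623/34880 + (k(-4*(-3))*(E - 42))/(-38845) = 49623/34880 + ((2*(-4*(-3))*(3 - 4*(-3)))*(-16 - 42))/(-38845) = 49623*(1/34880) + ((2*12*(3 + 12))*(-58))*(-1/38845) = 49623/34880 + ((2*12*15)*(-58))*(-1/38845) = 49623/34880 + (360*(-58))*(-1/38845) = 49623/34880 - 20880*(-1/38845) = 49623/34880 + 4176/7769 = 531179967/270982720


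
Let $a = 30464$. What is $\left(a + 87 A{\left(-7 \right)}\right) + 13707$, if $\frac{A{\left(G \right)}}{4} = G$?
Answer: $41735$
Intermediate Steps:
$A{\left(G \right)} = 4 G$
$\left(a + 87 A{\left(-7 \right)}\right) + 13707 = \left(30464 + 87 \cdot 4 \left(-7\right)\right) + 13707 = \left(30464 + 87 \left(-28\right)\right) + 13707 = \left(30464 - 2436\right) + 13707 = 28028 + 13707 = 41735$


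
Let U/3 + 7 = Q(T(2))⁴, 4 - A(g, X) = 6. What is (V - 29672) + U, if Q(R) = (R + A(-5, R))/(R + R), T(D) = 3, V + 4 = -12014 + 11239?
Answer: -13163903/432 ≈ -30472.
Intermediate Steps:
A(g, X) = -2 (A(g, X) = 4 - 1*6 = 4 - 6 = -2)
V = -779 (V = -4 + (-12014 + 11239) = -4 - 775 = -779)
Q(R) = (-2 + R)/(2*R) (Q(R) = (R - 2)/(R + R) = (-2 + R)/((2*R)) = (-2 + R)*(1/(2*R)) = (-2 + R)/(2*R))
U = -9071/432 (U = -21 + 3*((½)*(-2 + 3)/3)⁴ = -21 + 3*((½)*(⅓)*1)⁴ = -21 + 3*(⅙)⁴ = -21 + 3*(1/1296) = -21 + 1/432 = -9071/432 ≈ -20.998)
(V - 29672) + U = (-779 - 29672) - 9071/432 = -30451 - 9071/432 = -13163903/432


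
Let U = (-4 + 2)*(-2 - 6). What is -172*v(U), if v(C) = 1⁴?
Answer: -172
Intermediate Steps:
U = 16 (U = -2*(-8) = 16)
v(C) = 1
-172*v(U) = -172*1 = -172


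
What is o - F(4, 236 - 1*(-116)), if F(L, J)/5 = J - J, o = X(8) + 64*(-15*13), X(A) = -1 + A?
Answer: -12473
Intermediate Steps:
o = -12473 (o = (-1 + 8) + 64*(-15*13) = 7 + 64*(-195) = 7 - 12480 = -12473)
F(L, J) = 0 (F(L, J) = 5*(J - J) = 5*0 = 0)
o - F(4, 236 - 1*(-116)) = -12473 - 1*0 = -12473 + 0 = -12473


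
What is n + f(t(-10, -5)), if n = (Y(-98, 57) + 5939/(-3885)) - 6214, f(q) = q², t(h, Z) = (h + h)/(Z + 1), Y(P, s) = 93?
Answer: -23688899/3885 ≈ -6097.5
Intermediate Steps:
t(h, Z) = 2*h/(1 + Z) (t(h, Z) = (2*h)/(1 + Z) = 2*h/(1 + Z))
n = -23786024/3885 (n = (93 + 5939/(-3885)) - 6214 = (93 + 5939*(-1/3885)) - 6214 = (93 - 5939/3885) - 6214 = 355366/3885 - 6214 = -23786024/3885 ≈ -6122.5)
n + f(t(-10, -5)) = -23786024/3885 + (2*(-10)/(1 - 5))² = -23786024/3885 + (2*(-10)/(-4))² = -23786024/3885 + (2*(-10)*(-¼))² = -23786024/3885 + 5² = -23786024/3885 + 25 = -23688899/3885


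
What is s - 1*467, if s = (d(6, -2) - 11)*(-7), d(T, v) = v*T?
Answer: -306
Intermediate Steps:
d(T, v) = T*v
s = 161 (s = (6*(-2) - 11)*(-7) = (-12 - 11)*(-7) = -23*(-7) = 161)
s - 1*467 = 161 - 1*467 = 161 - 467 = -306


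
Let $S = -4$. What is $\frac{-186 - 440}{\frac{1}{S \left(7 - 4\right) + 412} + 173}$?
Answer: $- \frac{250400}{69201} \approx -3.6184$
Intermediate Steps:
$\frac{-186 - 440}{\frac{1}{S \left(7 - 4\right) + 412} + 173} = \frac{-186 - 440}{\frac{1}{- 4 \left(7 - 4\right) + 412} + 173} = - \frac{626}{\frac{1}{\left(-4\right) 3 + 412} + 173} = - \frac{626}{\frac{1}{-12 + 412} + 173} = - \frac{626}{\frac{1}{400} + 173} = - \frac{626}{\frac{69201}{400}} = \left(-626\right) \frac{400}{69201} = - \frac{250400}{69201}$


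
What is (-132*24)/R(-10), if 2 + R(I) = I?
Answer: 264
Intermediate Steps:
R(I) = -2 + I
(-132*24)/R(-10) = (-132*24)/(-2 - 10) = -3168/(-12) = -3168*(-1/12) = 264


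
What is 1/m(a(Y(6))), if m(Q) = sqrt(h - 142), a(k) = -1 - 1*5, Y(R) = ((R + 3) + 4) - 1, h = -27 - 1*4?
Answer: -I*sqrt(173)/173 ≈ -0.076029*I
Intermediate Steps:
h = -31 (h = -27 - 4 = -31)
Y(R) = 6 + R (Y(R) = ((3 + R) + 4) - 1 = (7 + R) - 1 = 6 + R)
a(k) = -6 (a(k) = -1 - 5 = -6)
m(Q) = I*sqrt(173) (m(Q) = sqrt(-31 - 142) = sqrt(-173) = I*sqrt(173))
1/m(a(Y(6))) = 1/(I*sqrt(173)) = -I*sqrt(173)/173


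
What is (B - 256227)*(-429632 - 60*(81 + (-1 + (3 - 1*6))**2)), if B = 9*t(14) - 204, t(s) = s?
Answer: 111608524860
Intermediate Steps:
B = -78 (B = 9*14 - 204 = 126 - 204 = -78)
(B - 256227)*(-429632 - 60*(81 + (-1 + (3 - 1*6))**2)) = (-78 - 256227)*(-429632 - 60*(81 + (-1 + (3 - 1*6))**2)) = -256305*(-429632 - 60*(81 + (-1 + (3 - 6))**2)) = -256305*(-429632 - 60*(81 + (-1 - 3)**2)) = -256305*(-429632 - 60*(81 + (-4)**2)) = -256305*(-429632 - 60*(81 + 16)) = -256305*(-429632 - 60*97) = -256305*(-429632 - 5820) = -256305*(-435452) = 111608524860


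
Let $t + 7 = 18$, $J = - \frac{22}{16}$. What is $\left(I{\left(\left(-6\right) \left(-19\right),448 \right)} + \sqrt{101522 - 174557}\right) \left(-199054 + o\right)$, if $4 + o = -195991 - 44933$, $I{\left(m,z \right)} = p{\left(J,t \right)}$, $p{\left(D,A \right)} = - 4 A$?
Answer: $19359208 - 1319946 i \sqrt{8115} \approx 1.9359 \cdot 10^{7} - 1.1891 \cdot 10^{8} i$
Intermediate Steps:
$J = - \frac{11}{8}$ ($J = \left(-22\right) \frac{1}{16} = - \frac{11}{8} \approx -1.375$)
$t = 11$ ($t = -7 + 18 = 11$)
$I{\left(m,z \right)} = -44$ ($I{\left(m,z \right)} = \left(-4\right) 11 = -44$)
$o = -240928$ ($o = -4 - 240924 = -240928$)
$\left(I{\left(\left(-6\right) \left(-19\right),448 \right)} + \sqrt{101522 - 174557}\right) \left(-199054 + o\right) = \left(-44 + \sqrt{101522 - 174557}\right) \left(-199054 - 240928\right) = \left(-44 + \sqrt{-73035}\right) \left(-439982\right) = \left(-44 + 3 i \sqrt{8115}\right) \left(-439982\right) = 19359208 - 1319946 i \sqrt{8115}$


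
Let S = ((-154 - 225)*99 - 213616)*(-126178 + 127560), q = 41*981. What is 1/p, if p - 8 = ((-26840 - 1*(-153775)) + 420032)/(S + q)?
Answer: 347031113/2775701937 ≈ 0.12502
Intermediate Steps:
q = 40221
S = -347071334 (S = (-379*99 - 213616)*1382 = (-37521 - 213616)*1382 = -251137*1382 = -347071334)
p = 2775701937/347031113 (p = 8 + ((-26840 - 1*(-153775)) + 420032)/(-347071334 + 40221) = 8 + ((-26840 + 153775) + 420032)/(-347031113) = 8 + (126935 + 420032)*(-1/347031113) = 8 + 546967*(-1/347031113) = 8 - 546967/347031113 = 2775701937/347031113 ≈ 7.9984)
1/p = 1/(2775701937/347031113) = 347031113/2775701937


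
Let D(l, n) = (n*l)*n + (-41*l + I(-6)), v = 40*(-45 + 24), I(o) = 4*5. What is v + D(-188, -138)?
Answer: -3573384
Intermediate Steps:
I(o) = 20
v = -840 (v = 40*(-21) = -840)
D(l, n) = 20 - 41*l + l*n² (D(l, n) = (n*l)*n + (-41*l + 20) = (l*n)*n + (20 - 41*l) = l*n² + (20 - 41*l) = 20 - 41*l + l*n²)
v + D(-188, -138) = -840 + (20 - 41*(-188) - 188*(-138)²) = -840 + (20 + 7708 - 188*19044) = -840 + (20 + 7708 - 3580272) = -840 - 3572544 = -3573384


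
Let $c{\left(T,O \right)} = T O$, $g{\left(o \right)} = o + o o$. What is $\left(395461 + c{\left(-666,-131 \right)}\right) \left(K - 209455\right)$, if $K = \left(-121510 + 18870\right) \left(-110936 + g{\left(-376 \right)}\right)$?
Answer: $-1489623382769405$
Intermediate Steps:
$g{\left(o \right)} = o + o^{2}$
$K = -3085768960$ ($K = \left(-121510 + 18870\right) \left(-110936 - 376 \left(1 - 376\right)\right) = - 102640 \left(-110936 - -141000\right) = - 102640 \left(-110936 + 141000\right) = \left(-102640\right) 30064 = -3085768960$)
$c{\left(T,O \right)} = O T$
$\left(395461 + c{\left(-666,-131 \right)}\right) \left(K - 209455\right) = \left(395461 - -87246\right) \left(-3085768960 - 209455\right) = \left(395461 + 87246\right) \left(-3085978415\right) = 482707 \left(-3085978415\right) = -1489623382769405$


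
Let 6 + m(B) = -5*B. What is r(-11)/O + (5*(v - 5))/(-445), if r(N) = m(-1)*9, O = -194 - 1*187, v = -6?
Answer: 1664/11303 ≈ 0.14722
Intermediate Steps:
m(B) = -6 - 5*B
O = -381 (O = -194 - 187 = -381)
r(N) = -9 (r(N) = (-6 - 5*(-1))*9 = (-6 + 5)*9 = -1*9 = -9)
r(-11)/O + (5*(v - 5))/(-445) = -9/(-381) + (5*(-6 - 5))/(-445) = -9*(-1/381) + (5*(-11))*(-1/445) = 3/127 - 55*(-1/445) = 3/127 + 11/89 = 1664/11303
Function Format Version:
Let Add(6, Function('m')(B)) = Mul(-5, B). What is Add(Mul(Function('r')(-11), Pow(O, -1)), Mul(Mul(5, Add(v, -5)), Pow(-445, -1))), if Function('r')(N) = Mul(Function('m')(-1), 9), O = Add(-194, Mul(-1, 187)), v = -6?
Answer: Rational(1664, 11303) ≈ 0.14722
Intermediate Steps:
Function('m')(B) = Add(-6, Mul(-5, B))
O = -381 (O = Add(-194, -187) = -381)
Function('r')(N) = -9 (Function('r')(N) = Mul(Add(-6, Mul(-5, -1)), 9) = Mul(Add(-6, 5), 9) = Mul(-1, 9) = -9)
Add(Mul(Function('r')(-11), Pow(O, -1)), Mul(Mul(5, Add(v, -5)), Pow(-445, -1))) = Add(Mul(-9, Pow(-381, -1)), Mul(Mul(5, Add(-6, -5)), Pow(-445, -1))) = Add(Mul(-9, Rational(-1, 381)), Mul(Mul(5, -11), Rational(-1, 445))) = Add(Rational(3, 127), Mul(-55, Rational(-1, 445))) = Add(Rational(3, 127), Rational(11, 89)) = Rational(1664, 11303)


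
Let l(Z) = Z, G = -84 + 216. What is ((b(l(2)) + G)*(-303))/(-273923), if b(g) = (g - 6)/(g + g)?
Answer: 39693/273923 ≈ 0.14491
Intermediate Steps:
G = 132
b(g) = (-6 + g)/(2*g) (b(g) = (-6 + g)/((2*g)) = (-6 + g)*(1/(2*g)) = (-6 + g)/(2*g))
((b(l(2)) + G)*(-303))/(-273923) = (((½)*(-6 + 2)/2 + 132)*(-303))/(-273923) = (((½)*(½)*(-4) + 132)*(-303))*(-1/273923) = ((-1 + 132)*(-303))*(-1/273923) = (131*(-303))*(-1/273923) = -39693*(-1/273923) = 39693/273923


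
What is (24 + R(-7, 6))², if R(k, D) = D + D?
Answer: 1296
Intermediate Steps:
R(k, D) = 2*D
(24 + R(-7, 6))² = (24 + 2*6)² = (24 + 12)² = 36² = 1296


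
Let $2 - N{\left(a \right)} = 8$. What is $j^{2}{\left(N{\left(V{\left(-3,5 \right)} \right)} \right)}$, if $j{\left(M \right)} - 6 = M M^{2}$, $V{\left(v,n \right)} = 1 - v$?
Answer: $44100$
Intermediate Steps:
$N{\left(a \right)} = -6$ ($N{\left(a \right)} = 2 - 8 = -6$)
$j{\left(M \right)} = 6 + M^{3}$ ($j{\left(M \right)} = 6 + M M^{2} = 6 + M^{3}$)
$j^{2}{\left(N{\left(V{\left(-3,5 \right)} \right)} \right)} = \left(6 + \left(-6\right)^{3}\right)^{2} = \left(6 - 216\right)^{2} = \left(-210\right)^{2} = 44100$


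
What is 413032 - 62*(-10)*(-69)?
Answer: 370252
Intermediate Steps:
413032 - 62*(-10)*(-69) = 413032 + 620*(-69) = 413032 - 42780 = 370252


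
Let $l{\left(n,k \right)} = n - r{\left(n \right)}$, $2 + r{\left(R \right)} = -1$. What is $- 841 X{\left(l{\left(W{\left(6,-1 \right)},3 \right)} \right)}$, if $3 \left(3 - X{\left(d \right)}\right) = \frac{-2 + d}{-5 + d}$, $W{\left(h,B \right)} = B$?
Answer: $-2523$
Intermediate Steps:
$r{\left(R \right)} = -3$ ($r{\left(R \right)} = -2 - 1 = -3$)
$l{\left(n,k \right)} = 3 + n$ ($l{\left(n,k \right)} = n - -3 = n + 3 = 3 + n$)
$X{\left(d \right)} = 3 - \frac{-2 + d}{3 \left(-5 + d\right)}$ ($X{\left(d \right)} = 3 - \frac{\left(-2 + d\right) \frac{1}{-5 + d}}{3} = 3 - \frac{\frac{1}{-5 + d} \left(-2 + d\right)}{3} = 3 - \frac{-2 + d}{3 \left(-5 + d\right)}$)
$- 841 X{\left(l{\left(W{\left(6,-1 \right)},3 \right)} \right)} = - 841 \frac{-43 + 8 \left(3 - 1\right)}{3 \left(-5 + \left(3 - 1\right)\right)} = - 841 \frac{-43 + 8 \cdot 2}{3 \left(-5 + 2\right)} = - 841 \frac{-43 + 16}{3 \left(-3\right)} = - 841 \cdot \frac{1}{3} \left(- \frac{1}{3}\right) \left(-27\right) = \left(-841\right) 3 = -2523$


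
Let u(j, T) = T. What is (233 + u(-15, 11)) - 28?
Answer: 216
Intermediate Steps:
(233 + u(-15, 11)) - 28 = (233 + 11) - 28 = 244 - 28 = 216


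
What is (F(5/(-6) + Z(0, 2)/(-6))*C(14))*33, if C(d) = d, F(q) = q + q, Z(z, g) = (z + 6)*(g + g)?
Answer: -4466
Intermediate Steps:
Z(z, g) = 2*g*(6 + z) (Z(z, g) = (6 + z)*(2*g) = 2*g*(6 + z))
F(q) = 2*q
(F(5/(-6) + Z(0, 2)/(-6))*C(14))*33 = ((2*(5/(-6) + (2*2*(6 + 0))/(-6)))*14)*33 = ((2*(5*(-1/6) + (2*2*6)*(-1/6)))*14)*33 = ((2*(-5/6 + 24*(-1/6)))*14)*33 = ((2*(-5/6 - 4))*14)*33 = ((2*(-29/6))*14)*33 = -29/3*14*33 = -406/3*33 = -4466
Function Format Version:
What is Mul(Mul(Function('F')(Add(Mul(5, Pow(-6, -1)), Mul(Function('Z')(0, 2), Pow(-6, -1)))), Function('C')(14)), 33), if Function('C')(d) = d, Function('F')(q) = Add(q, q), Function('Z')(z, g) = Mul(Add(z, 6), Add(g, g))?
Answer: -4466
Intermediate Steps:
Function('Z')(z, g) = Mul(2, g, Add(6, z)) (Function('Z')(z, g) = Mul(Add(6, z), Mul(2, g)) = Mul(2, g, Add(6, z)))
Function('F')(q) = Mul(2, q)
Mul(Mul(Function('F')(Add(Mul(5, Pow(-6, -1)), Mul(Function('Z')(0, 2), Pow(-6, -1)))), Function('C')(14)), 33) = Mul(Mul(Mul(2, Add(Mul(5, Pow(-6, -1)), Mul(Mul(2, 2, Add(6, 0)), Pow(-6, -1)))), 14), 33) = Mul(Mul(Mul(2, Add(Mul(5, Rational(-1, 6)), Mul(Mul(2, 2, 6), Rational(-1, 6)))), 14), 33) = Mul(Mul(Mul(2, Add(Rational(-5, 6), Mul(24, Rational(-1, 6)))), 14), 33) = Mul(Mul(Mul(2, Add(Rational(-5, 6), -4)), 14), 33) = Mul(Mul(Mul(2, Rational(-29, 6)), 14), 33) = Mul(Mul(Rational(-29, 3), 14), 33) = Mul(Rational(-406, 3), 33) = -4466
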